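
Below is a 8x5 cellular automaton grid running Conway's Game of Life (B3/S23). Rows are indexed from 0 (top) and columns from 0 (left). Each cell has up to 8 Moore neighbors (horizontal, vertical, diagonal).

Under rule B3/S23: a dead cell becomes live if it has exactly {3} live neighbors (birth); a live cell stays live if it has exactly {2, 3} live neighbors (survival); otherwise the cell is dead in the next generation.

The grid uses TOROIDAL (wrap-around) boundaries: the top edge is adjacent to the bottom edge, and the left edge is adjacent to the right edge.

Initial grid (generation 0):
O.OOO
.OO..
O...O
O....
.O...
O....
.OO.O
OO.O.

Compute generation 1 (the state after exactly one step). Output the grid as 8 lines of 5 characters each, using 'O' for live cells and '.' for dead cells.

Answer: .....
..O..
O...O
OO..O
OO...
O.O..
..OOO
.....

Derivation:
Simulating step by step:
Generation 0 (given above): 17 live cells
Generation 1: 13 live cells
(generation 1 grid is the final answer)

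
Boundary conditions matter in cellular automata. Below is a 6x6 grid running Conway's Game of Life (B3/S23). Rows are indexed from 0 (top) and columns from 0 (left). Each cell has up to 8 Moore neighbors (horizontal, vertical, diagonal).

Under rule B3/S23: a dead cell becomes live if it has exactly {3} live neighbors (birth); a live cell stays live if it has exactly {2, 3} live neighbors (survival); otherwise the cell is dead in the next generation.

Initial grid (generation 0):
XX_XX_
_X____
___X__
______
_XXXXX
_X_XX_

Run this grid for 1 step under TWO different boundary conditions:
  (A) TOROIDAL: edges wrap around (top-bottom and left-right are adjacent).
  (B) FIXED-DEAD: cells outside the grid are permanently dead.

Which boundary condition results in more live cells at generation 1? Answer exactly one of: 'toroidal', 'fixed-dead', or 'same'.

Answer: toroidal

Derivation:
Under TOROIDAL boundary, generation 1:
XX_XXX
XX_XX_
______
______
XX___X
______
Population = 12

Under FIXED-DEAD boundary, generation 1:
XXX___
XX_XX_
______
______
_X___X
_X___X
Population = 11

Comparison: toroidal=12, fixed-dead=11 -> toroidal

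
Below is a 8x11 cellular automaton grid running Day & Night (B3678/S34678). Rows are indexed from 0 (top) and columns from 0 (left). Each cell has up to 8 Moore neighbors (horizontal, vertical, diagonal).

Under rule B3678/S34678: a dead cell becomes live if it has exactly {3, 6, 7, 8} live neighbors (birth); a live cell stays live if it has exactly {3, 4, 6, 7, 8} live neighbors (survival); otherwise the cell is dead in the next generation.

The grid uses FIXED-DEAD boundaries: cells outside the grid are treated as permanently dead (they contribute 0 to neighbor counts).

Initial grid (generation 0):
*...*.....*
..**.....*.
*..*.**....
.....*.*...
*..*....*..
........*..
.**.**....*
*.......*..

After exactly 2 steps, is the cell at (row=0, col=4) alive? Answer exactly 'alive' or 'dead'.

Simulating step by step:
Generation 0 (given above): 23 live cells
Generation 1: 14 live cells
...*.......
.*.*.*.....
..*...*....
...........
.......*...
.****....*.
.........*.
.*.........
Generation 2: 8 live cells
..*.*......
....*......
...........
...........
..**.......
........*..
.*.*.......
...........

Cell (0,4) at generation 2: 1 -> alive

Answer: alive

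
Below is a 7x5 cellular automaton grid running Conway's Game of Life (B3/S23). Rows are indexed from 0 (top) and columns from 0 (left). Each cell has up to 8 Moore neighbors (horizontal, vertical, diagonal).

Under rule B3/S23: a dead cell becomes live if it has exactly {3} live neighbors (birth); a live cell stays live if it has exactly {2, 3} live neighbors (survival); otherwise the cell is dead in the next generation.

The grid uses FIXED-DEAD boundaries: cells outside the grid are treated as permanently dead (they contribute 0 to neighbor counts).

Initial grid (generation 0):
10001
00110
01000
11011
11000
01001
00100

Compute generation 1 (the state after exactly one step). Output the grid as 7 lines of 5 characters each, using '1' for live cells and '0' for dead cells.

Simulating step by step:
Generation 0 (given above): 14 live cells
Generation 1: 12 live cells
(generation 1 grid is the final answer)

Answer: 00010
01110
11001
00000
00011
11100
00000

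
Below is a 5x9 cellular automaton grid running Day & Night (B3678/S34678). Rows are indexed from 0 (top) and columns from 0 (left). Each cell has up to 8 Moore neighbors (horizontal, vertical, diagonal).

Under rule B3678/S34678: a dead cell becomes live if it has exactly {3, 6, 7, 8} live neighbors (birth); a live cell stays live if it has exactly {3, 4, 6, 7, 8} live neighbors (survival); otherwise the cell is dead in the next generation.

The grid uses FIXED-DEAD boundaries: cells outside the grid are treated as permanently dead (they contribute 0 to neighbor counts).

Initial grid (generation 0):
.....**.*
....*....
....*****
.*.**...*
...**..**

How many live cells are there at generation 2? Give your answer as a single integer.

Answer: 11

Derivation:
Simulating step by step:
Generation 0 (given above): 17 live cells
Generation 1: 13 live cells
.........
....**..*
....**.*.
..**...**
..***....
Generation 2: 11 live cells
.........
....***..
....**.*.
..*..**..
..**.....
Population at generation 2: 11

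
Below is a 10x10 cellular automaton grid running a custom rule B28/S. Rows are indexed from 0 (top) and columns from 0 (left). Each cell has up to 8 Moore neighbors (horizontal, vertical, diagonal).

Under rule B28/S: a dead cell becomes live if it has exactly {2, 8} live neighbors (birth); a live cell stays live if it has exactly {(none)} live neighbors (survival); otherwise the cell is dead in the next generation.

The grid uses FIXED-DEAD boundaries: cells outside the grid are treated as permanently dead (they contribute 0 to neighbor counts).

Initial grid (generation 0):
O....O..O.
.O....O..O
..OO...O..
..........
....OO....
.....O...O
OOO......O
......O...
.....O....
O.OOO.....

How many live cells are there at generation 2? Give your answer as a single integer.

Simulating step by step:
Generation 0 (given above): 23 live cells
Generation 1: 31 live cells
.O....OO.O
O..OOO....
.O....O.O.
..O..OO...
......O...
O.OO..O.O.
.....OO.O.
O.O..O....
.OO...O...
.O...O....
Generation 2: 19 live cells
O.OO....O.
.........O
O.........
.O........
....O.....
.O..O....O
O........O
...OO.....
...OO.....
O.....O...
Population at generation 2: 19

Answer: 19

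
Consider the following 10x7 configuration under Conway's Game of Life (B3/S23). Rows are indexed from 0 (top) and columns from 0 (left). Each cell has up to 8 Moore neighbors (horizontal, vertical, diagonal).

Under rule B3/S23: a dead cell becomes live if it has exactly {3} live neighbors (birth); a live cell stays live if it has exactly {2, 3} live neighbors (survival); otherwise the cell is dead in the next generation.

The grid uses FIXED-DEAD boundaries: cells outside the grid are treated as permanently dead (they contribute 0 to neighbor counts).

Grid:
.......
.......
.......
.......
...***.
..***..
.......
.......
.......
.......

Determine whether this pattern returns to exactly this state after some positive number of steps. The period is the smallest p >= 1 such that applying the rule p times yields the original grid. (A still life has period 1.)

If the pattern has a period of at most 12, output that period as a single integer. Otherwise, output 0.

Simulating and comparing each generation to the original:
Gen 0 (original, given above): 6 live cells
Gen 1: 6 live cells, differs from original
Gen 2: 6 live cells, MATCHES original -> period = 2

Answer: 2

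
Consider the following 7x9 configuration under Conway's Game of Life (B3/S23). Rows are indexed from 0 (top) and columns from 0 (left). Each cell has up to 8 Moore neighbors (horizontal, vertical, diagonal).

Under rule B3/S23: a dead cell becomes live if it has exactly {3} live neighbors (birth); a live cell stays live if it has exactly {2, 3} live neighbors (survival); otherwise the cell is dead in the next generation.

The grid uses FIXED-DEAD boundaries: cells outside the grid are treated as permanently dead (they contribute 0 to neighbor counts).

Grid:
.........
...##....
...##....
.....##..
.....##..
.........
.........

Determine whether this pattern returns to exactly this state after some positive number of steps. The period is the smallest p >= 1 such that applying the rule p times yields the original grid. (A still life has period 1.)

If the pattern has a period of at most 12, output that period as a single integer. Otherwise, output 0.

Answer: 2

Derivation:
Simulating and comparing each generation to the original:
Gen 0 (original, given above): 8 live cells
Gen 1: 6 live cells, differs from original
Gen 2: 8 live cells, MATCHES original -> period = 2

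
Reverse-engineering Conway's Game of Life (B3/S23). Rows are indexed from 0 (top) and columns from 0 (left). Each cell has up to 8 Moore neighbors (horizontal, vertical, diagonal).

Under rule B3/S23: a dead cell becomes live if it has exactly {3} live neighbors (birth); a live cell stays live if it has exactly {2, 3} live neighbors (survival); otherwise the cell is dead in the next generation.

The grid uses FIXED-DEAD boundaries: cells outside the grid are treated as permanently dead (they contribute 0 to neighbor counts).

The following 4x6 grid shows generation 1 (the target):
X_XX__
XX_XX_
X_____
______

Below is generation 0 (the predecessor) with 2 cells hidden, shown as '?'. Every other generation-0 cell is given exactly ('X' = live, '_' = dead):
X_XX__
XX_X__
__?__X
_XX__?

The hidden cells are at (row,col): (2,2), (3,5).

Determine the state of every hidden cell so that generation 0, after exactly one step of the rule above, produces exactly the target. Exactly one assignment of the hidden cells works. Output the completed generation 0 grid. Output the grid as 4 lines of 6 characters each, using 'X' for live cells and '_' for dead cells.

Hidden generation-0 cells (in order): (2,2), (3,5).
A hidden cell only influences target cells in its own 3x3 neighborhood. Try each of the 2^2 = 4 assignments, step the completed generation 0 forward once under B3/S23, and compare with the target:
  (2,2)=_ (3,5)=_ -> step reproduces the target at every cell -> ACCEPT
  (2,2)=_ (3,5)=X -> step gives (2,4)='X' but target has '_' -> reject
  (2,2)=X (3,5)=_ -> step gives (1,1)='_' but target has 'X' -> reject
  (2,2)=X (3,5)=X -> step gives (1,1)='_' but target has 'X' -> reject
Unique solution: (2,2)=dead, (3,5)=dead.
Check: live-neighbor counts of every cell in the completed generation 0:
243220
234231
344220
111111
Applying B3/S23 to generation 0 with these counts gives:
X_XX__
XX_XX_
X_____
______
which matches the target exactly.

Answer: X_XX__
XX_X__
_____X
_XX___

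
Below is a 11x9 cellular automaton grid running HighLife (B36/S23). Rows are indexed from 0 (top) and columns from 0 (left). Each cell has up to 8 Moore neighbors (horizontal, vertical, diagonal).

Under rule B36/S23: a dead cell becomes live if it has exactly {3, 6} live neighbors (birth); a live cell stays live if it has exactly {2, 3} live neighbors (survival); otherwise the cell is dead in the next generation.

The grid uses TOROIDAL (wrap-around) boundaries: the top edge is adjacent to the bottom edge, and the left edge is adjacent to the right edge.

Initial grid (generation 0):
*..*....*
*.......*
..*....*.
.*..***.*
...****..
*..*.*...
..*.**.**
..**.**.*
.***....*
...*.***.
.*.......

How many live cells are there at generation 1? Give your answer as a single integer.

Simulating step by step:
Generation 0 (given above): 38 live cells
Generation 1: 40 live cells
.*......*
**.....*.
.*...***.
..*......
*.**...*.
..*....**
***....**
.....**.*
**......*
**.**.**.
*.*.*.***
Population at generation 1: 40

Answer: 40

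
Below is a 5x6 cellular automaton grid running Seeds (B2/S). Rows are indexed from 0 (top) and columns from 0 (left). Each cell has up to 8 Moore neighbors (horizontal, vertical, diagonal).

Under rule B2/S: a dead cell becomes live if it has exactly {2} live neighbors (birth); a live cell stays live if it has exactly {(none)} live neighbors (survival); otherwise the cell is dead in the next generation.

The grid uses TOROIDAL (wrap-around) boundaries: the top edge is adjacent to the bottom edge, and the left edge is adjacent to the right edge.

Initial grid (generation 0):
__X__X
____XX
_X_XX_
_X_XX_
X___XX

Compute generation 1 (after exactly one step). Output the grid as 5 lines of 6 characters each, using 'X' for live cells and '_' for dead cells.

Answer: _X____
_X____
______
______
______

Derivation:
Simulating step by step:
Generation 0 (given above): 13 live cells
Generation 1: 2 live cells
(generation 1 grid is the final answer)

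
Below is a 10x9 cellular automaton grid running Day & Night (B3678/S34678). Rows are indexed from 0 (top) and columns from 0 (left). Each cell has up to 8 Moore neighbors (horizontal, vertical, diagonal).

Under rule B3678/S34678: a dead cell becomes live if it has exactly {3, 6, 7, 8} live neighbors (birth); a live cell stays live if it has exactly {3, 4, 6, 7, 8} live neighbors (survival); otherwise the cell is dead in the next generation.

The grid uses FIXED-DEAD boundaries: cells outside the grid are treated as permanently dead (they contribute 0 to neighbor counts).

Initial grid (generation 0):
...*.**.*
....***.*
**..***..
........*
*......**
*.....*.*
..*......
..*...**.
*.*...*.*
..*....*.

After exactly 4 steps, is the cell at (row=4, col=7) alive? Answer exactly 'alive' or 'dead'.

Answer: alive

Derivation:
Simulating step by step:
Generation 0 (given above): 30 live cells
Generation 1: 20 live cells
.....**..
...*.*...
....*.*..
**...**..
.......**
.*.......
.*....*..
...*...*.
...*..*..
.*.......
Generation 2: 14 live cells
....*....
.....*...
....*.*..
.....**..
**....*..
.......*.
..*......
..*...*..
..*......
.........
Generation 3: 12 live cells
.........
....**...
......*..
.....***.
.....***.
.*.......
.........
.*.*.....
.........
.........
Generation 4: 10 live cells
.........
.........
....*.**.
.....***.
.....*.*.
......*..
..*......
.........
.........
.........

Cell (4,7) at generation 4: 1 -> alive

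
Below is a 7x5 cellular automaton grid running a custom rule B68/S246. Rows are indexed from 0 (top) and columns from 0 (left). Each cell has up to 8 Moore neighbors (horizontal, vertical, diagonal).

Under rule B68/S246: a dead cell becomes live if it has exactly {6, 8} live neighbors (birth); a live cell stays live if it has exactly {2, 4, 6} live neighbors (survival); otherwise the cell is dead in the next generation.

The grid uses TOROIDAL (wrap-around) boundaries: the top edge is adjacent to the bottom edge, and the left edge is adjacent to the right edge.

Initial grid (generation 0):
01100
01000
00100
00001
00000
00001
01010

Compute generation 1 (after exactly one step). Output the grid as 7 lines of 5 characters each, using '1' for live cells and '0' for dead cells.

Answer: 00100
00000
00000
00000
00000
00000
01010

Derivation:
Simulating step by step:
Generation 0 (given above): 8 live cells
Generation 1: 3 live cells
(generation 1 grid is the final answer)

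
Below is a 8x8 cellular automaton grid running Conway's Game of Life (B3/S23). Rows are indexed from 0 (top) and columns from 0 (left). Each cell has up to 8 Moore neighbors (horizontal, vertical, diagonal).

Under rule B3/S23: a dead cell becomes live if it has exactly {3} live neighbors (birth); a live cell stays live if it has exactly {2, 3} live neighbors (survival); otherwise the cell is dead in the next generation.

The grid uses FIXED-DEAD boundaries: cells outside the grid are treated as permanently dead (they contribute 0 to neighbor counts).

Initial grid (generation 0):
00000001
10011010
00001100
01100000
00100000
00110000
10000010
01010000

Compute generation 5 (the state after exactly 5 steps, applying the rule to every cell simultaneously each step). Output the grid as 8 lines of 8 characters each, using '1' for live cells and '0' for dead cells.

Simulating step by step:
Generation 0 (given above): 16 live cells
Generation 1: 15 live cells
00000000
00011010
01101100
01110000
00000000
01110000
01010000
00000000
Generation 2: 12 live cells
00000000
00111000
01000100
01011000
00000000
01010000
01010000
00000000
Generation 3: 10 live cells
00010000
00111000
01000100
00101000
00011000
00000000
00000000
00000000
Generation 4: 13 live cells
00111000
00111000
01000100
00101100
00011000
00000000
00000000
00000000
Generation 5: 11 live cells
(generation 5 grid is the final answer)

Answer: 00101000
01000100
01000100
00100100
00011100
00000000
00000000
00000000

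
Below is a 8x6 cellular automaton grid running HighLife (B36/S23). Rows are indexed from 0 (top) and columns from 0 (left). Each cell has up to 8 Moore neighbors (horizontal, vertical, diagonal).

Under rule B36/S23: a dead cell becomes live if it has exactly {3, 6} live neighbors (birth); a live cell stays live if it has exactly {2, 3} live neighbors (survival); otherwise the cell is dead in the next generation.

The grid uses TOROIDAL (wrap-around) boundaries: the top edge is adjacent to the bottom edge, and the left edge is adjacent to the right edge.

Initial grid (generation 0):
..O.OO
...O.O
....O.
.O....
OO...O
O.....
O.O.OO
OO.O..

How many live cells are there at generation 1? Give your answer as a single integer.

Simulating step by step:
Generation 0 (given above): 18 live cells
Generation 1: 16 live cells
.OO..O
...O.O
....O.
.O...O
.O...O
....OO
..OOO.
.....O
Population at generation 1: 16

Answer: 16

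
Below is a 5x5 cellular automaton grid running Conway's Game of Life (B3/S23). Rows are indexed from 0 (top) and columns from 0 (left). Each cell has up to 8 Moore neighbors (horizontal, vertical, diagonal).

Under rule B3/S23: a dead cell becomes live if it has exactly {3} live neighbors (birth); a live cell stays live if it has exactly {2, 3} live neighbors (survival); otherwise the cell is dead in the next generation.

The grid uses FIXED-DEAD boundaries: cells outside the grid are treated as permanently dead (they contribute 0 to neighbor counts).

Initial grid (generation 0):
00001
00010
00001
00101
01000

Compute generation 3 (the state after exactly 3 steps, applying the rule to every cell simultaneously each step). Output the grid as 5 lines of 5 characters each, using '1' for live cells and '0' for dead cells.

Answer: 00000
00011
00011
00000
00000

Derivation:
Simulating step by step:
Generation 0 (given above): 6 live cells
Generation 1: 4 live cells
00000
00011
00001
00010
00000
Generation 2: 3 live cells
00000
00011
00001
00000
00000
Generation 3: 4 live cells
(generation 3 grid is the final answer)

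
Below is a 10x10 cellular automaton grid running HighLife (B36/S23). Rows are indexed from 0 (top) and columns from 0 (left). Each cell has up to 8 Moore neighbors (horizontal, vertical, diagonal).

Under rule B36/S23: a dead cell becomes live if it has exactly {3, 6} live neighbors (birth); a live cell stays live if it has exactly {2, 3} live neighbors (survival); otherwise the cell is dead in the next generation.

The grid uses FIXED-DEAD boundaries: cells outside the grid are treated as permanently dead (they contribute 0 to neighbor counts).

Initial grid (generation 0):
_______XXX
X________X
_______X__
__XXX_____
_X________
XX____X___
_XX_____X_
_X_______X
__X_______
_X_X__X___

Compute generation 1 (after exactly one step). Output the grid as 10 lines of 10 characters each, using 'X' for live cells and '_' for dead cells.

Answer: ________XX
_______X_X
___X______
__XX______
XX_X______
X_________
__X_______
_X________
_XX_______
__X_______

Derivation:
Simulating step by step:
Generation 0 (given above): 22 live cells
Generation 1: 16 live cells
(generation 1 grid is the final answer)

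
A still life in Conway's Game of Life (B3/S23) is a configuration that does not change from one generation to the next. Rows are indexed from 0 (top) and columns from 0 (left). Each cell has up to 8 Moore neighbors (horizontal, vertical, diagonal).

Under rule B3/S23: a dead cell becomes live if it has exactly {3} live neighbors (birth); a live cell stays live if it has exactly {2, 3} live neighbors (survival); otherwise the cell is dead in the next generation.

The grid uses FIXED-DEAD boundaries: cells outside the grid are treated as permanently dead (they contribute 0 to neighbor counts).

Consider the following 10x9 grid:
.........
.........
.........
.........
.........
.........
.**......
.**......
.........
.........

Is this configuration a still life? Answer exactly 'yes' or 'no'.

Answer: yes

Derivation:
Compute generation 1 and compare to generation 0 (given above):
Generation 1:
.........
.........
.........
.........
.........
.........
.**......
.**......
.........
.........
The grids are IDENTICAL -> still life.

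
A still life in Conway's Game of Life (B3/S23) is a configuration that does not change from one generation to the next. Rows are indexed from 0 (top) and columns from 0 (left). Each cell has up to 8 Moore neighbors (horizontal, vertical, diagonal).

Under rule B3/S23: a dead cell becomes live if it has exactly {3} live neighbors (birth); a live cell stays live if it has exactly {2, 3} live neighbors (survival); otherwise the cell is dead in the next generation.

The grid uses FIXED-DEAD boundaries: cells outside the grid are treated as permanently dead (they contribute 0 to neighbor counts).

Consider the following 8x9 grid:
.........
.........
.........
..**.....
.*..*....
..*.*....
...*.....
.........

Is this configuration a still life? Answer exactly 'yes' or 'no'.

Compute generation 1 and compare to generation 0 (given above):
Generation 1:
.........
.........
.........
..**.....
.*..*....
..*.*....
...*.....
.........
The grids are IDENTICAL -> still life.

Answer: yes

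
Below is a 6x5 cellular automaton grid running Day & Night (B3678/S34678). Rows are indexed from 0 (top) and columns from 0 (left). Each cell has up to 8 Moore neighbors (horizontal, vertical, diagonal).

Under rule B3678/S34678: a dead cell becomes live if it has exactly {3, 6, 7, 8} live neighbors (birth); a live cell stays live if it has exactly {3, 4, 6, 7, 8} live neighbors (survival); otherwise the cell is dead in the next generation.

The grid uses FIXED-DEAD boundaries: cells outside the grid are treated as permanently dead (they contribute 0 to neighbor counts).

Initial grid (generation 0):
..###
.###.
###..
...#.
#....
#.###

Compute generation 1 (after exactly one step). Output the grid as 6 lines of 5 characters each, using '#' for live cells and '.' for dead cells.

Answer: .###.
#.#.#
.#...
#.#..
.##.#
.#...

Derivation:
Simulating step by step:
Generation 0 (given above): 15 live cells
Generation 1: 13 live cells
(generation 1 grid is the final answer)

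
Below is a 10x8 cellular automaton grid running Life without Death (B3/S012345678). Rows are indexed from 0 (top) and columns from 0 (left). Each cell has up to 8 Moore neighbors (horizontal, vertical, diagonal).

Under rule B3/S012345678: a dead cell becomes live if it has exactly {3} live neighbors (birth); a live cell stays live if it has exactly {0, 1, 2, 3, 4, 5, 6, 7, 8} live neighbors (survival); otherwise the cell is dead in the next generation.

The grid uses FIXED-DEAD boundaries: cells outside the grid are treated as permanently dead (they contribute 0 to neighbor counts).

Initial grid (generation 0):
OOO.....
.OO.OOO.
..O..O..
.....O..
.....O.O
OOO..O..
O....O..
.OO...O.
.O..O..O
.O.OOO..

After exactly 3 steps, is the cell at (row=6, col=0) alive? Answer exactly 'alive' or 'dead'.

Answer: alive

Derivation:
Simulating step by step:
Generation 0 (given above): 29 live cells
Generation 1: 44 live cells
OOOO.O..
OOO.OOO.
.OOO.O..
....OO..
.O..OO.O
OOO.OO..
O....OO.
OOO..OO.
OO..O.OO
.OOOOO..
Generation 2: 54 live cells
OOOO.OO.
OOO.OOO.
OOOO.O..
.O..OO..
OOO.OO.O
OOOOOO..
O..O.OO.
OOO.OOO.
OO..O.OO
OOOOOOO.
Generation 3: 55 live cells
OOOO.OO.
OOO.OOO.
OOOO.O..
.O..OO..
OOO.OO.O
OOOOOO..
O..O.OO.
OOO.OOO.
OO..O.OO
OOOOOOOO

Cell (6,0) at generation 3: 1 -> alive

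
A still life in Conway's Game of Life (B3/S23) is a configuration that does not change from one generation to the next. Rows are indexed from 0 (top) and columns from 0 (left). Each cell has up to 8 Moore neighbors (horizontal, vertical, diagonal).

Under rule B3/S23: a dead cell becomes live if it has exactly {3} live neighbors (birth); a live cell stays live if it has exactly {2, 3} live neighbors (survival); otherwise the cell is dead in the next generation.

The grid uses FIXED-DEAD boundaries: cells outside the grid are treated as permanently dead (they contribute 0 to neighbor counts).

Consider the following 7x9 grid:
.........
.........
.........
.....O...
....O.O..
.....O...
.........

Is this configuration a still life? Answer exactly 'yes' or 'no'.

Answer: yes

Derivation:
Compute generation 1 and compare to generation 0 (given above):
Generation 1:
.........
.........
.........
.....O...
....O.O..
.....O...
.........
The grids are IDENTICAL -> still life.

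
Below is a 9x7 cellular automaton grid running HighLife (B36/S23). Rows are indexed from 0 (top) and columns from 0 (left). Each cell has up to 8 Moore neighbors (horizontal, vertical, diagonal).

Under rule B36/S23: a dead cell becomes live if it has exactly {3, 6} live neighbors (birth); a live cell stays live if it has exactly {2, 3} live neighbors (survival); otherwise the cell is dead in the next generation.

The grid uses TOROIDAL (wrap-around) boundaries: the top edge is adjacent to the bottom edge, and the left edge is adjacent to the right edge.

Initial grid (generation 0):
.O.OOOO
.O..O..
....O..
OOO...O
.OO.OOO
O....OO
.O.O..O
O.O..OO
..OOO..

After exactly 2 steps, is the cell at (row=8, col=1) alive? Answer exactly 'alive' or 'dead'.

Answer: alive

Derivation:
Simulating step by step:
Generation 0 (given above): 30 live cells
Generation 1: 22 live cells
OO.....
O.O....
..OO.O.
..O.O.O
..OOO..
...O...
OOO.O..
O....OO
.....O.
Generation 2: 26 live cells
OO....O
O.OO..O
..O.OOO
.O.....
..O.OO.
.......
OOOOOO.
O...OO.
.O...O.

Cell (8,1) at generation 2: 1 -> alive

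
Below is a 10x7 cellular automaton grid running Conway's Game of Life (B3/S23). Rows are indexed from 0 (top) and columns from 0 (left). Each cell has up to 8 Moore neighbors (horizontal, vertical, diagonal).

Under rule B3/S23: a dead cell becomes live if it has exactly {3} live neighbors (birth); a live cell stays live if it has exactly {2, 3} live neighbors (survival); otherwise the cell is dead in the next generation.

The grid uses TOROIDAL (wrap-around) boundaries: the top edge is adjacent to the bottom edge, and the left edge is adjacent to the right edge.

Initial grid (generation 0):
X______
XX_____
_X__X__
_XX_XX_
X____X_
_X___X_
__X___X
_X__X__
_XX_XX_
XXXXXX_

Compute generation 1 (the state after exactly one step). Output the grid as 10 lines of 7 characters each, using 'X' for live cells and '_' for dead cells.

Simulating step by step:
Generation 0 (given above): 27 live cells
Generation 1: 30 live cells
(generation 1 grid is the final answer)

Answer: ___XX__
XX_____
___XXX_
XXXXXXX
X_X__X_
XX___X_
XXX__X_
XX__X__
______X
X____X_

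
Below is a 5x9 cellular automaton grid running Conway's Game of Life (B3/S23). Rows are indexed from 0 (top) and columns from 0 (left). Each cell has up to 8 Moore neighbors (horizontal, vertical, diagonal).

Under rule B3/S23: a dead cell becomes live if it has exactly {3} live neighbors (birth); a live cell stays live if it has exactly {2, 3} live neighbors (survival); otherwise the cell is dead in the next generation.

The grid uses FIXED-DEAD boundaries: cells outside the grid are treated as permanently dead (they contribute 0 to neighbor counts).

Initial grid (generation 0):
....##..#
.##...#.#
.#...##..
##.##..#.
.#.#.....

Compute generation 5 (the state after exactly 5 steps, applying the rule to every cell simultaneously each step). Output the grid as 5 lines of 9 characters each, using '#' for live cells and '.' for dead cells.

Answer: .........
......##.
......##.
..#......
.##......

Derivation:
Simulating step by step:
Generation 0 (given above): 17 live cells
Generation 1: 20 live cells
.....#.#.
.##.#.#..
...####..
##.####..
##.##....
Generation 2: 12 live cells
.....##..
..#....#.
#......#.
##....#..
##.#.....
Generation 3: 9 live cells
......#..
.......#.
#.....##.
..#......
###......
Generation 4: 7 live cells
.........
.......#.
......##.
#.#......
.##......
Generation 5: 7 live cells
(generation 5 grid is the final answer)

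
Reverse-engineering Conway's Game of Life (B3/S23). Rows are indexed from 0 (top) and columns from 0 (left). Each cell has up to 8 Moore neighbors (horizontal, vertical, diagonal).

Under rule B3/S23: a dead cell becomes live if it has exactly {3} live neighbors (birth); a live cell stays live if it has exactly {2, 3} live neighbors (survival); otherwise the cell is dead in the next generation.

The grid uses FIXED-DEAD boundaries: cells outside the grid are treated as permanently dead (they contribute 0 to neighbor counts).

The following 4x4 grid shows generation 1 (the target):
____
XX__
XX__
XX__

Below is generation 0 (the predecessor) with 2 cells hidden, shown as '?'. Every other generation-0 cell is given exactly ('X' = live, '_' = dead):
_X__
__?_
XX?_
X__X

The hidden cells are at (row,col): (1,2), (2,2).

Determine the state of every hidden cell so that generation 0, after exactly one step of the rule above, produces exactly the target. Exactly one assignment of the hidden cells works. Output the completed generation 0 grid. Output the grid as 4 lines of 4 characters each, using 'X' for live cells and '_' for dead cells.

Answer: _X__
____
XX__
X__X

Derivation:
Hidden generation-0 cells (in order): (1,2), (2,2).
A hidden cell only influences target cells in its own 3x3 neighborhood. Try each of the 2^2 = 4 assignments, step the completed generation 0 forward once under B3/S23, and compare with the target:
  (1,2)=_ (2,2)=_ -> step reproduces the target at every cell -> ACCEPT
  (1,2)=_ (2,2)=X -> step gives (1,1)='_' but target has 'X' -> reject
  (1,2)=X (2,2)=_ -> step gives (1,1)='_' but target has 'X' -> reject
  (1,2)=X (2,2)=X -> step gives (1,1)='_' but target has 'X' -> reject
Unique solution: (1,2)=dead, (2,2)=dead.
Check: live-neighbor counts of every cell in the completed generation 0:
1010
3320
2221
2320
Applying B3/S23 to generation 0 with these counts gives:
____
XX__
XX__
XX__
which matches the target exactly.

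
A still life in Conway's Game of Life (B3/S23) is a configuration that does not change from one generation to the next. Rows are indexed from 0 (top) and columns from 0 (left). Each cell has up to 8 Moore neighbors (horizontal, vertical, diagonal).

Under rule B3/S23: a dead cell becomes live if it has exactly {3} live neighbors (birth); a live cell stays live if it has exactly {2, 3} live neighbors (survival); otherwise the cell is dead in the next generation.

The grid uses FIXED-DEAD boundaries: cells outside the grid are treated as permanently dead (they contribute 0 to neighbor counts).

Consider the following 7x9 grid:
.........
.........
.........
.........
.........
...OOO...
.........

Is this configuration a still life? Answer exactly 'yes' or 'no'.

Answer: no

Derivation:
Compute generation 1 and compare to generation 0 (given above):
Generation 1:
.........
.........
.........
.........
....O....
....O....
....O....
Cell (4,4) differs: gen0=0 vs gen1=1 -> NOT a still life.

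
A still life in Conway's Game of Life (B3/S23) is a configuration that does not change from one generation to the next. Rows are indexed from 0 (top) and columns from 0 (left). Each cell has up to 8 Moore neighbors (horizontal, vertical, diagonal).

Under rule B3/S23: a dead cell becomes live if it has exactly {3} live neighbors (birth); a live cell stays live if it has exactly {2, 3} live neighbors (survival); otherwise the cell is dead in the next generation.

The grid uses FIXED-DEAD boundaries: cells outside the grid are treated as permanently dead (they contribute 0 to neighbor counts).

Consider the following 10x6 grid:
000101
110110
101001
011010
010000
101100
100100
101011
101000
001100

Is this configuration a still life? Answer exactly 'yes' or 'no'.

Answer: no

Derivation:
Compute generation 1 and compare to generation 0 (given above):
Generation 1:
001100
110101
100001
101100
100000
101100
100000
101010
001010
011100
Cell (0,2) differs: gen0=0 vs gen1=1 -> NOT a still life.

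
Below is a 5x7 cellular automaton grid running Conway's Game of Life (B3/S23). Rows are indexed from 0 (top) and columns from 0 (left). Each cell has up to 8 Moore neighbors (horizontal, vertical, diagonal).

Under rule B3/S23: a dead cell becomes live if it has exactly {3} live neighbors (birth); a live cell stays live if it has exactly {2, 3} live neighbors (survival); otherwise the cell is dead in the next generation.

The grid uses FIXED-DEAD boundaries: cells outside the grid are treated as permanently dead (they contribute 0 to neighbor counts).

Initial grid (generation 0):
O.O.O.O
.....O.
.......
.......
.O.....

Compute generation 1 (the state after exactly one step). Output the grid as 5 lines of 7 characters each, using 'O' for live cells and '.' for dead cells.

Simulating step by step:
Generation 0 (given above): 6 live cells
Generation 1: 2 live cells
(generation 1 grid is the final answer)

Answer: .....O.
.....O.
.......
.......
.......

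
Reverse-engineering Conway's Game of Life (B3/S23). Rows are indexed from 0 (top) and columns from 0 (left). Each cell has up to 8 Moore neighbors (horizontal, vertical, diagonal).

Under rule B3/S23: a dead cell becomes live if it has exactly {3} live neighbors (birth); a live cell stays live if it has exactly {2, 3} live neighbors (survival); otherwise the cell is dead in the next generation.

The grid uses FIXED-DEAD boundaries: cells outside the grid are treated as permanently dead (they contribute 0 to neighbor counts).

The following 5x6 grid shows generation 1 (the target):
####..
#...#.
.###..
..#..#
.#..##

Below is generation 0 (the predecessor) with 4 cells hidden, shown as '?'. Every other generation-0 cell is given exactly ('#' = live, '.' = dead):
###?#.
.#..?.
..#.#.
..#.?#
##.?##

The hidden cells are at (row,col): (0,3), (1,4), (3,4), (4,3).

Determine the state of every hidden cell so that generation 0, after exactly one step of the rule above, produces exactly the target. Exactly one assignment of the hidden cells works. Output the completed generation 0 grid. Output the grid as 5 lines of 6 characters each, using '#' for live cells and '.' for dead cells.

Answer: #####.
.#....
..#.#.
..#..#
##..##

Derivation:
Hidden generation-0 cells (in order): (0,3), (1,4), (3,4), (4,3).
A hidden cell only influences target cells in its own 3x3 neighborhood. Try each of the 2^4 = 16 assignments, step the completed generation 0 forward once under B3/S23, and compare with the target:
  (0,3)=. (1,4)=. (3,4)=. (4,3)=. -> step gives (0,3)='.' but target has '#' -> reject
  (0,3)=. (1,4)=. (3,4)=. (4,3)=# -> step gives (0,3)='.' but target has '#' -> reject
  (0,3)=. (1,4)=. (3,4)=# (4,3)=. -> step gives (0,3)='.' but target has '#' -> reject
  (0,3)=. (1,4)=. (3,4)=# (4,3)=# -> step gives (0,3)='.' but target has '#' -> reject
  (0,3)=. (1,4)=# (3,4)=. (4,3)=. -> step gives (1,5)='#' but target has '.' -> reject
  (0,3)=. (1,4)=# (3,4)=. (4,3)=# -> step gives (1,5)='#' but target has '.' -> reject
  (0,3)=. (1,4)=# (3,4)=# (4,3)=. -> step gives (1,5)='#' but target has '.' -> reject
  (0,3)=. (1,4)=# (3,4)=# (4,3)=# -> step gives (1,5)='#' but target has '.' -> reject
  (0,3)=# (1,4)=. (3,4)=. (4,3)=. -> step reproduces the target at every cell -> ACCEPT
  (0,3)=# (1,4)=. (3,4)=. (4,3)=# -> step gives (4,2)='#' but target has '.' -> reject
  (0,3)=# (1,4)=. (3,4)=# (4,3)=. -> step gives (2,3)='.' but target has '#' -> reject
  (0,3)=# (1,4)=. (3,4)=# (4,3)=# -> step gives (2,3)='.' but target has '#' -> reject
  (0,3)=# (1,4)=# (3,4)=. (4,3)=. -> step gives (0,4)='#' but target has '.' -> reject
  (0,3)=# (1,4)=# (3,4)=. (4,3)=# -> step gives (0,4)='#' but target has '.' -> reject
  (0,3)=# (1,4)=# (3,4)=# (4,3)=. -> step gives (0,4)='#' but target has '.' -> reject
  (0,3)=# (1,4)=# (3,4)=# (4,3)=# -> step gives (0,4)='#' but target has '.' -> reject
Unique solution: (0,3)=live, (1,4)=dead, (3,4)=dead, (4,3)=dead.
Check: live-neighbor counts of every cell in the completed generation 0:
233211
345532
132312
242443
122222
Applying B3/S23 to generation 0 with these counts gives:
####..
#...#.
.###..
..#..#
.#..##
which matches the target exactly.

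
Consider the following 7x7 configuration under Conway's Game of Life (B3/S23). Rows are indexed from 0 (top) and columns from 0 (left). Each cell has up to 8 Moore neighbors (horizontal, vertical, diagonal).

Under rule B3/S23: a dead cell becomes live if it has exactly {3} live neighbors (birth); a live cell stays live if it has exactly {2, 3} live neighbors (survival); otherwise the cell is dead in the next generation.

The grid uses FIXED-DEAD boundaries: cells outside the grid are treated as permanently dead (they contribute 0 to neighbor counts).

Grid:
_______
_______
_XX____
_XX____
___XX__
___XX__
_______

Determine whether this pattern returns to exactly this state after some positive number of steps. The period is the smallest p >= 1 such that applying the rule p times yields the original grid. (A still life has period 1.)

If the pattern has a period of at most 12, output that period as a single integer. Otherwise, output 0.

Simulating and comparing each generation to the original:
Gen 0 (original, given above): 8 live cells
Gen 1: 6 live cells, differs from original
Gen 2: 8 live cells, MATCHES original -> period = 2

Answer: 2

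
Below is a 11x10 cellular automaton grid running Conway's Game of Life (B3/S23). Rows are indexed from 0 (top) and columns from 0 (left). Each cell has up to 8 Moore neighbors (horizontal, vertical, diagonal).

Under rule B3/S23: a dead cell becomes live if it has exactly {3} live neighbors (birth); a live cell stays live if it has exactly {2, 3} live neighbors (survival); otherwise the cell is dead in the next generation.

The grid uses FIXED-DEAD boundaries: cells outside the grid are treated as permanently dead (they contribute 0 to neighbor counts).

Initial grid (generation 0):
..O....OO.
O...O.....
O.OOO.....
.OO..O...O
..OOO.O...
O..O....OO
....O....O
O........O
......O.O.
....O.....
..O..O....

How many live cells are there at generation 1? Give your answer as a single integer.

Simulating step by step:
Generation 0 (given above): 30 live cells
Generation 1: 19 live cells
..........
..O.O.....
O.O.OO....
.....O....
....OO..OO
..O..O..OO
.........O
........OO
..........
.....O....
..........
Population at generation 1: 19

Answer: 19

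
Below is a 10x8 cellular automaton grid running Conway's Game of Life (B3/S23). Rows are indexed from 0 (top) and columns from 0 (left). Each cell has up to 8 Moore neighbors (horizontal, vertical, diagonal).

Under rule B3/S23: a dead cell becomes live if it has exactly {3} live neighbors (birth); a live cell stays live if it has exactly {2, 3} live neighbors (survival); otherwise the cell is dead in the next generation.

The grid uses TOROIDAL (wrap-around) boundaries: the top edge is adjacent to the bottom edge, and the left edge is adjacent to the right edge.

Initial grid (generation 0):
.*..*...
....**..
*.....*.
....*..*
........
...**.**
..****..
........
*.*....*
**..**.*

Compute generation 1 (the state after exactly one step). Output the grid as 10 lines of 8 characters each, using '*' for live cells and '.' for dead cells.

Simulating step by step:
Generation 0 (given above): 24 live cells
Generation 1: 30 live cells
(generation 1 grid is the final answer)

Answer: .*.*..*.
....**..
....*.**
.......*
...*****
..*...*.
..*..**.
.**.*...
......**
..******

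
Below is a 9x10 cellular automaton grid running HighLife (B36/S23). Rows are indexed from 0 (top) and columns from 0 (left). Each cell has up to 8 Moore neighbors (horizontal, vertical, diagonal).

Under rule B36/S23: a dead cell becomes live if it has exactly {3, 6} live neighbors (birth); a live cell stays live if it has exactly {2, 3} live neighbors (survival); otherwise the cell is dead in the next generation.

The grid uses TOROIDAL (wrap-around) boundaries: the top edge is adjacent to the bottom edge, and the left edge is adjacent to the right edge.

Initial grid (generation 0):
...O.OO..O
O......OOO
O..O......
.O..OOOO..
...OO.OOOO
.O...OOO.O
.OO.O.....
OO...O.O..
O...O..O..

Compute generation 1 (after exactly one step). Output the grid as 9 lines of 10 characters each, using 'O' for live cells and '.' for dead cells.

Answer: ....OOO...
O...O.OOO.
OO..OO....
O.O......O
..OO.....O
.O.......O
..O.O..OO.
O.OOOOO...
OO..O..OOO

Derivation:
Simulating step by step:
Generation 0 (given above): 36 live cells
Generation 1: 36 live cells
(generation 1 grid is the final answer)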